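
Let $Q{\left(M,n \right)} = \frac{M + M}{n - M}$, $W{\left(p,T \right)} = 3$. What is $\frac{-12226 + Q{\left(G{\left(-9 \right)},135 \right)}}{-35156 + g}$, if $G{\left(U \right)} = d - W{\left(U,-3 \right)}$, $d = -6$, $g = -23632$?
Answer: $\frac{32603}{156768} \approx 0.20797$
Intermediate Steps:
$G{\left(U \right)} = -9$ ($G{\left(U \right)} = -6 - 3 = -9$)
$Q{\left(M,n \right)} = \frac{2 M}{n - M}$
$\frac{-12226 + Q{\left(G{\left(-9 \right)},135 \right)}}{-35156 + g} = \frac{-12226 + 2 \left(-9\right) \frac{1}{135 - -9}}{-35156 - 23632} = \frac{-12226 + 2 \left(-9\right) \frac{1}{135 + 9}}{-58788} = \left(-12226 + 2 \left(-9\right) \frac{1}{144}\right) \left(- \frac{1}{58788}\right) = \left(-12226 - \frac{1}{8}\right) \left(- \frac{1}{58788}\right) = \left(- \frac{97809}{8}\right) \left(- \frac{1}{58788}\right) = \frac{32603}{156768}$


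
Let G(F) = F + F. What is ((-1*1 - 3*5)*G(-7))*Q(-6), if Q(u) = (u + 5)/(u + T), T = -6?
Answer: 56/3 ≈ 18.667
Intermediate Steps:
G(F) = 2*F
Q(u) = (5 + u)/(-6 + u) (Q(u) = (u + 5)/(u - 6) = (5 + u)/(-6 + u))
((-1*1 - 3*5)*G(-7))*Q(-6) = ((-1*1 - 3*5)*(2*(-7)))*((5 - 6)/(-6 - 6)) = ((-1 - 15)*(-14))*(-1/(-12)) = (-16*(-14))*(-1/12*(-1)) = 224*(1/12) = 56/3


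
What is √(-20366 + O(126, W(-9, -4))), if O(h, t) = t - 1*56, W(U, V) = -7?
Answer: I*√20429 ≈ 142.93*I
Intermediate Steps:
O(h, t) = -56 + t (O(h, t) = t - 56 = -56 + t)
√(-20366 + O(126, W(-9, -4))) = √(-20366 + (-56 - 7)) = √(-20366 - 63) = √(-20429) = I*√20429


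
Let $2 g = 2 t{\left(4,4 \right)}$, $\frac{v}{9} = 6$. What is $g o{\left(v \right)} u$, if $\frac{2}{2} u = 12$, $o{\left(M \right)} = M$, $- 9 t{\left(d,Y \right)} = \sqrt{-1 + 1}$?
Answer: $0$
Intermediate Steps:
$v = 54$ ($v = 9 \cdot 6 = 54$)
$t{\left(d,Y \right)} = 0$ ($t{\left(d,Y \right)} = - \frac{\sqrt{-1 + 1}}{9} = - \frac{\sqrt{0}}{9} = \left(- \frac{1}{9}\right) 0 = 0$)
$u = 12$
$g = 0$ ($g = \frac{2 \cdot 0}{2} = \frac{1}{2} \cdot 0 = 0$)
$g o{\left(v \right)} u = 0 \cdot 54 \cdot 12 = 0 \cdot 12 = 0$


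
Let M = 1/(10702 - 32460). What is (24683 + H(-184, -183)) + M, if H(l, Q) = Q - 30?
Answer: 532418259/21758 ≈ 24470.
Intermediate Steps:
M = -1/21758 (M = 1/(-21758) = -1/21758 ≈ -4.5960e-5)
H(l, Q) = -30 + Q
(24683 + H(-184, -183)) + M = (24683 + (-30 - 183)) - 1/21758 = (24683 - 213) - 1/21758 = 24470 - 1/21758 = 532418259/21758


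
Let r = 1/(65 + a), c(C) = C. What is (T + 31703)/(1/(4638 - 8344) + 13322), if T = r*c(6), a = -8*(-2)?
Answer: 3172272998/1333025937 ≈ 2.3798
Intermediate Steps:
a = 16
r = 1/81 (r = 1/(65 + 16) = 1/81 ≈ 0.012346)
T = 2/27 (T = (1/81)*6 = 2/27 ≈ 0.074074)
(T + 31703)/(1/(4638 - 8344) + 13322) = (2/27 + 31703)/(1/(4638 - 8344) + 13322) = 855983/(27*(1/(-3706) + 13322)) = 855983/(27*(-1/3706 + 13322)) = 855983/(27*(49371331/3706)) = (855983/27)*(3706/49371331) = 3172272998/1333025937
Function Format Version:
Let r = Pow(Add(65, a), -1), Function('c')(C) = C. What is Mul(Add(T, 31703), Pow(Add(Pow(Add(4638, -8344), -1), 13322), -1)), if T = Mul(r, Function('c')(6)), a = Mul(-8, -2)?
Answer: Rational(3172272998, 1333025937) ≈ 2.3798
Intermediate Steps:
a = 16
r = Rational(1, 81) (r = Pow(Add(65, 16), -1) = Pow(81, -1) = Rational(1, 81) ≈ 0.012346)
T = Rational(2, 27) (T = Mul(Rational(1, 81), 6) = Rational(2, 27) ≈ 0.074074)
Mul(Add(T, 31703), Pow(Add(Pow(Add(4638, -8344), -1), 13322), -1)) = Mul(Add(Rational(2, 27), 31703), Pow(Add(Pow(Add(4638, -8344), -1), 13322), -1)) = Mul(Rational(855983, 27), Pow(Add(Pow(-3706, -1), 13322), -1)) = Mul(Rational(855983, 27), Pow(Add(Rational(-1, 3706), 13322), -1)) = Mul(Rational(855983, 27), Pow(Rational(49371331, 3706), -1)) = Mul(Rational(855983, 27), Rational(3706, 49371331)) = Rational(3172272998, 1333025937)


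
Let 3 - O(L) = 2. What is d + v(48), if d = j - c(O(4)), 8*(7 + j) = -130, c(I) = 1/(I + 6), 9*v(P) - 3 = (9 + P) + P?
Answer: -319/28 ≈ -11.393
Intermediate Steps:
O(L) = 1 (O(L) = 3 - 1*2 = 3 - 2 = 1)
v(P) = 4/3 + 2*P/9 (v(P) = ⅓ + ((9 + P) + P)/9 = ⅓ + (9 + 2*P)/9 = ⅓ + (1 + 2*P/9) = 4/3 + 2*P/9)
c(I) = 1/(6 + I)
j = -93/4 (j = -7 + (⅛)*(-130) = -7 - 65/4 = -93/4 ≈ -23.250)
d = -655/28 (d = -93/4 - 1/(6 + 1) = -93/4 - 1/7 = -93/4 - 1*⅐ = -93/4 - ⅐ = -655/28 ≈ -23.393)
d + v(48) = -655/28 + (4/3 + (2/9)*48) = -655/28 + (4/3 + 32/3) = -655/28 + 12 = -319/28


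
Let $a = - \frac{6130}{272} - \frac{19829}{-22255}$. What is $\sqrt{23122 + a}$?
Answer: $\frac{\sqrt{52904384022210430}}{1513340} \approx 151.99$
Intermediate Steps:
$a = - \frac{65514831}{3026680}$ ($a = \left(-6130\right) \frac{1}{272} - - \frac{19829}{22255} = - \frac{3065}{136} + \frac{19829}{22255} = - \frac{65514831}{3026680} \approx -21.646$)
$\sqrt{23122 + a} = \sqrt{23122 - \frac{65514831}{3026680}} = \sqrt{\frac{69917380129}{3026680}} = \frac{\sqrt{52904384022210430}}{1513340}$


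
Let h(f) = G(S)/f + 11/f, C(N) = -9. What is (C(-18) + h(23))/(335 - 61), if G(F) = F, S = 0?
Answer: -98/3151 ≈ -0.031101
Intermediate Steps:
h(f) = 11/f (h(f) = 0/f + 11/f = 0 + 11/f = 11/f)
(C(-18) + h(23))/(335 - 61) = (-9 + 11/23)/(335 - 61) = (-9 + 11*(1/23))/274 = (-9 + 11/23)*(1/274) = -196/23*1/274 = -98/3151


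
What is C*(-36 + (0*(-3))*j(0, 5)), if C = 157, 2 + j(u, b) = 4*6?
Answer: -5652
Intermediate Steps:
j(u, b) = 22 (j(u, b) = -2 + 4*6 = -2 + 24 = 22)
C*(-36 + (0*(-3))*j(0, 5)) = 157*(-36 + (0*(-3))*22) = 157*(-36 + 0*22) = 157*(-36 + 0) = 157*(-36) = -5652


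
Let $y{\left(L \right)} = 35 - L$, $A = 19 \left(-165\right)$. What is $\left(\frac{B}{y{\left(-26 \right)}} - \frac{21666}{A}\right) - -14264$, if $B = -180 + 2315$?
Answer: $\frac{14949677}{1045} \approx 14306.0$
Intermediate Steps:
$B = 2135$
$A = -3135$
$\left(\frac{B}{y{\left(-26 \right)}} - \frac{21666}{A}\right) - -14264 = \left(\frac{2135}{35 - -26} - \frac{21666}{-3135}\right) - -14264 = \left(\frac{2135}{35 + 26} - - \frac{7222}{1045}\right) + 14264 = \left(\frac{2135}{61} + \frac{7222}{1045}\right) + 14264 = \left(2135 \cdot \frac{1}{61} + \frac{7222}{1045}\right) + 14264 = \left(35 + \frac{7222}{1045}\right) + 14264 = \frac{43797}{1045} + 14264 = \frac{14949677}{1045}$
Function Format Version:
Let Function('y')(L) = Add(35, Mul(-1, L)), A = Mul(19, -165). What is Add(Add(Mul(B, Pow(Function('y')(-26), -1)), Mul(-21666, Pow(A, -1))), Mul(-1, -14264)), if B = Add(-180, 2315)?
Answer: Rational(14949677, 1045) ≈ 14306.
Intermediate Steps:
B = 2135
A = -3135
Add(Add(Mul(B, Pow(Function('y')(-26), -1)), Mul(-21666, Pow(A, -1))), Mul(-1, -14264)) = Add(Add(Mul(2135, Pow(Add(35, Mul(-1, -26)), -1)), Mul(-21666, Pow(-3135, -1))), Mul(-1, -14264)) = Add(Add(Mul(2135, Pow(Add(35, 26), -1)), Mul(-21666, Rational(-1, 3135))), 14264) = Add(Add(Mul(2135, Pow(61, -1)), Rational(7222, 1045)), 14264) = Add(Add(Mul(2135, Rational(1, 61)), Rational(7222, 1045)), 14264) = Add(Add(35, Rational(7222, 1045)), 14264) = Add(Rational(43797, 1045), 14264) = Rational(14949677, 1045)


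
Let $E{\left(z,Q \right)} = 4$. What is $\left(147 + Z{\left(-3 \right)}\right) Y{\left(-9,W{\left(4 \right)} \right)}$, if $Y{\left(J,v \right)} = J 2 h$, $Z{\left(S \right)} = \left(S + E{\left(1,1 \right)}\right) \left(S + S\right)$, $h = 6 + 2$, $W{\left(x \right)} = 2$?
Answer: $-20304$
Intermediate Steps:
$h = 8$
$Z{\left(S \right)} = 2 S \left(4 + S\right)$ ($Z{\left(S \right)} = \left(S + 4\right) \left(S + S\right) = \left(4 + S\right) 2 S = 2 S \left(4 + S\right)$)
$Y{\left(J,v \right)} = 16 J$ ($Y{\left(J,v \right)} = J 2 \cdot 8 = 2 J 8 = 16 J$)
$\left(147 + Z{\left(-3 \right)}\right) Y{\left(-9,W{\left(4 \right)} \right)} = \left(147 + 2 \left(-3\right) \left(4 - 3\right)\right) 16 \left(-9\right) = \left(147 + 2 \left(-3\right) 1\right) \left(-144\right) = \left(147 - 6\right) \left(-144\right) = 141 \left(-144\right) = -20304$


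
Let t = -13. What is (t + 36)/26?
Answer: 23/26 ≈ 0.88461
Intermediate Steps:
(t + 36)/26 = (-13 + 36)/26 = 23*(1/26) = 23/26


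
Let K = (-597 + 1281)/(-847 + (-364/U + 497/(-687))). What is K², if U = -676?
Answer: 37317486310416/57247518631681 ≈ 0.65186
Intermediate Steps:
K = -6108804/7566209 (K = (-597 + 1281)/(-847 + (-364/(-676) + 497/(-687))) = 684/(-847 + (-364*(-1/676) + 497*(-1/687))) = 684/(-847 + (7/13 - 497/687)) = 684/(-847 - 1652/8931) = 684/(-7566209/8931) = 684*(-8931/7566209) = -6108804/7566209 ≈ -0.80738)
K² = (-6108804/7566209)² = 37317486310416/57247518631681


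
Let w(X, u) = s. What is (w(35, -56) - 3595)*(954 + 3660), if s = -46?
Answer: -16799574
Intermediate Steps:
w(X, u) = -46
(w(35, -56) - 3595)*(954 + 3660) = (-46 - 3595)*(954 + 3660) = -3641*4614 = -16799574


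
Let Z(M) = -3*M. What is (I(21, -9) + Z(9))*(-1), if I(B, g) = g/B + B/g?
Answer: 625/21 ≈ 29.762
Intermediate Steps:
I(B, g) = B/g + g/B
(I(21, -9) + Z(9))*(-1) = ((21/(-9) - 9/21) - 3*9)*(-1) = ((21*(-⅑) - 9*1/21) - 27)*(-1) = ((-7/3 - 3/7) - 27)*(-1) = (-58/21 - 27)*(-1) = -625/21*(-1) = 625/21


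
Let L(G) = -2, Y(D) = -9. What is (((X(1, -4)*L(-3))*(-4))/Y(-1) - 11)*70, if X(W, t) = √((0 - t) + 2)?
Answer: -770 - 560*√6/9 ≈ -922.41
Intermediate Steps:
X(W, t) = √(2 - t) (X(W, t) = √(-t + 2) = √(2 - t))
(((X(1, -4)*L(-3))*(-4))/Y(-1) - 11)*70 = (((√(2 - 1*(-4))*(-2))*(-4))/(-9) - 11)*70 = (((√(2 + 4)*(-2))*(-4))*(-⅑) - 11)*70 = (((√6*(-2))*(-4))*(-⅑) - 11)*70 = ((-2*√6*(-4))*(-⅑) - 11)*70 = ((8*√6)*(-⅑) - 11)*70 = (-8*√6/9 - 11)*70 = (-11 - 8*√6/9)*70 = -770 - 560*√6/9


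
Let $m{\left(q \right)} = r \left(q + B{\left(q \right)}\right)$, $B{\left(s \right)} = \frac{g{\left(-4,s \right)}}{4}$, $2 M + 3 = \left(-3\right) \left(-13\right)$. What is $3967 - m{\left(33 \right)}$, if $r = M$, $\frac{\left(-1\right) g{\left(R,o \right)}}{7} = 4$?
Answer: $3499$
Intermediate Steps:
$g{\left(R,o \right)} = -28$ ($g{\left(R,o \right)} = \left(-7\right) 4 = -28$)
$M = 18$ ($M = - \frac{3}{2} + \frac{\left(-3\right) \left(-13\right)}{2} = - \frac{3}{2} + \frac{1}{2} \cdot 39 = - \frac{3}{2} + \frac{39}{2} = 18$)
$r = 18$
$B{\left(s \right)} = -7$ ($B{\left(s \right)} = - \frac{28}{4} = \left(-28\right) \frac{1}{4} = -7$)
$m{\left(q \right)} = -126 + 18 q$ ($m{\left(q \right)} = 18 \left(q - 7\right) = 18 \left(-7 + q\right) = -126 + 18 q$)
$3967 - m{\left(33 \right)} = 3967 - \left(-126 + 18 \cdot 33\right) = 3967 - \left(-126 + 594\right) = 3967 - 468 = 3499$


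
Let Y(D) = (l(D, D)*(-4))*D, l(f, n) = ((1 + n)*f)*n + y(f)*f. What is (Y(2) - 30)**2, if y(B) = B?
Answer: 24964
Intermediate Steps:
l(f, n) = f**2 + f*n*(1 + n) (l(f, n) = ((1 + n)*f)*n + f*f = (f*(1 + n))*n + f**2 = f*n*(1 + n) + f**2 = f**2 + f*n*(1 + n))
Y(D) = -4*D**2*(D**2 + 2*D) (Y(D) = ((D*(D + D + D**2))*(-4))*D = ((D*(D**2 + 2*D))*(-4))*D = (-4*D*(D**2 + 2*D))*D = -4*D**2*(D**2 + 2*D))
(Y(2) - 30)**2 = (4*2**3*(-2 - 1*2) - 30)**2 = (4*8*(-2 - 2) - 30)**2 = (4*8*(-4) - 30)**2 = (-128 - 30)**2 = (-158)**2 = 24964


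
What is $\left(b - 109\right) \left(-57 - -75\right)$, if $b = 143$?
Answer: $612$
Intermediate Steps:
$\left(b - 109\right) \left(-57 - -75\right) = \left(143 - 109\right) \left(-57 - -75\right) = 34 \left(-57 + 75\right) = 34 \cdot 18 = 612$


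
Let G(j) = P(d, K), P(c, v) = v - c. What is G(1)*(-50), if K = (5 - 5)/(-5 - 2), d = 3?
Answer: 150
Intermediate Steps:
K = 0 (K = 0/(-7) = 0*(-1/7) = 0)
G(j) = -3 (G(j) = 0 - 1*3 = 0 - 3 = -3)
G(1)*(-50) = -3*(-50) = 150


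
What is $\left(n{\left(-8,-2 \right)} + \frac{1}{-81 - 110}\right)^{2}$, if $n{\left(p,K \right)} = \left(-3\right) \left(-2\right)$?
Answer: $\frac{1311025}{36481} \approx 35.937$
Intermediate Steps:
$n{\left(p,K \right)} = 6$
$\left(n{\left(-8,-2 \right)} + \frac{1}{-81 - 110}\right)^{2} = \left(6 + \frac{1}{-81 - 110}\right)^{2} = \left(6 + \frac{1}{-191}\right)^{2} = \left(6 - \frac{1}{191}\right)^{2} = \left(\frac{1145}{191}\right)^{2} = \frac{1311025}{36481}$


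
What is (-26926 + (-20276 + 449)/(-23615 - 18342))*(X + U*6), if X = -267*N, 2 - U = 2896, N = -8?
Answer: 17203290197940/41957 ≈ 4.1002e+8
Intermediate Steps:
U = -2894 (U = 2 - 1*2896 = 2 - 2896 = -2894)
X = 2136 (X = -267*(-8) = 2136)
(-26926 + (-20276 + 449)/(-23615 - 18342))*(X + U*6) = (-26926 + (-20276 + 449)/(-23615 - 18342))*(2136 - 2894*6) = (-26926 - 19827/(-41957))*(2136 - 17364) = (-26926 - 19827*(-1/41957))*(-15228) = (-26926 + 19827/41957)*(-15228) = -1129714355/41957*(-15228) = 17203290197940/41957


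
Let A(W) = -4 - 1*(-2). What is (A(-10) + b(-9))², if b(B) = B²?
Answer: 6241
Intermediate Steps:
A(W) = -2 (A(W) = -4 + 2 = -2)
(A(-10) + b(-9))² = (-2 + (-9)²)² = (-2 + 81)² = 79² = 6241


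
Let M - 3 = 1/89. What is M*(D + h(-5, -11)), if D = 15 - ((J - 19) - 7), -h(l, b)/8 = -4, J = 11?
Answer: 16616/89 ≈ 186.70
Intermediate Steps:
h(l, b) = 32 (h(l, b) = -8*(-4) = 32)
D = 30 (D = 15 - ((11 - 19) - 7) = 15 - (-8 - 7) = 15 - 1*(-15) = 15 + 15 = 30)
M = 268/89 (M = 3 + 1/89 = 268/89 ≈ 3.0112)
M*(D + h(-5, -11)) = 268*(30 + 32)/89 = (268/89)*62 = 16616/89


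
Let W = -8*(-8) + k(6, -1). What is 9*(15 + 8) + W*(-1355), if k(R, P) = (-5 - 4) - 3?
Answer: -70253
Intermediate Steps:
k(R, P) = -12 (k(R, P) = -9 - 3 = -12)
W = 52 (W = -8*(-8) - 12 = 64 - 12 = 52)
9*(15 + 8) + W*(-1355) = 9*(15 + 8) + 52*(-1355) = 9*23 - 70460 = 207 - 70460 = -70253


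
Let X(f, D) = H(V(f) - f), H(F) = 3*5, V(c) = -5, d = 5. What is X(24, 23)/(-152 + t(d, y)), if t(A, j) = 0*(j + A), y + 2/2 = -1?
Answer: -15/152 ≈ -0.098684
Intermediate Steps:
y = -2 (y = -1 - 1 = -2)
H(F) = 15
t(A, j) = 0 (t(A, j) = 0*(A + j) = 0)
X(f, D) = 15
X(24, 23)/(-152 + t(d, y)) = 15/(-152 + 0) = 15/(-152) = 15*(-1/152) = -15/152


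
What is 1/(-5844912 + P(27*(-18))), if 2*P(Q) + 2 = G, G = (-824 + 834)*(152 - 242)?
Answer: -1/5845363 ≈ -1.7108e-7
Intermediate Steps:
G = -900 (G = 10*(-90) = -900)
P(Q) = -451 (P(Q) = -1 + (½)*(-900) = -1 - 450 = -451)
1/(-5844912 + P(27*(-18))) = 1/(-5844912 - 451) = 1/(-5845363) = -1/5845363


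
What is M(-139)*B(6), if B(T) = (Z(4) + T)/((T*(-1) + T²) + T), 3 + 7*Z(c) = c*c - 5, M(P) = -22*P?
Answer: 38225/63 ≈ 606.75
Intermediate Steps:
Z(c) = -8/7 + c²/7 (Z(c) = -3/7 + (c*c - 5)/7 = -3/7 + (c² - 5)/7 = -3/7 + (-5 + c²)/7 = -3/7 + (-5/7 + c²/7) = -8/7 + c²/7)
B(T) = (8/7 + T)/T² (B(T) = ((-8/7 + (⅐)*4²) + T)/((T*(-1) + T²) + T) = ((-8/7 + (⅐)*16) + T)/((-T + T²) + T) = ((-8/7 + 16/7) + T)/((T² - T) + T) = (8/7 + T)/(T²) = (8/7 + T)/T²)
M(-139)*B(6) = (-22*(-139))*((8/7 + 6)/6²) = 3058*((1/36)*(50/7)) = 3058*(25/126) = 38225/63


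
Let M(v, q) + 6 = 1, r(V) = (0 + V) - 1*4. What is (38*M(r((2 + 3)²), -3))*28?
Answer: -5320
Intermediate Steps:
r(V) = -4 + V (r(V) = V - 4 = -4 + V)
M(v, q) = -5 (M(v, q) = -6 + 1 = -5)
(38*M(r((2 + 3)²), -3))*28 = (38*(-5))*28 = -190*28 = -5320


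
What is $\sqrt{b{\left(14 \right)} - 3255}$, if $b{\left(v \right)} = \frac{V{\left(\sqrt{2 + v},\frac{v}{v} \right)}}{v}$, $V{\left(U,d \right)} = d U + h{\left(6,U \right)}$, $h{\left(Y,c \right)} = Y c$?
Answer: $i \sqrt{3253} \approx 57.035 i$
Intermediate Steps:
$V{\left(U,d \right)} = 6 U + U d$ ($V{\left(U,d \right)} = d U + 6 U = U d + 6 U = 6 U + U d$)
$b{\left(v \right)} = \frac{7 \sqrt{2 + v}}{v}$ ($b{\left(v \right)} = \frac{\sqrt{2 + v} \left(6 + \frac{v}{v}\right)}{v} = \frac{\sqrt{2 + v} \left(6 + 1\right)}{v} = \frac{\sqrt{2 + v} 7}{v} = \frac{7 \sqrt{2 + v}}{v}$)
$\sqrt{b{\left(14 \right)} - 3255} = \sqrt{\frac{7 \sqrt{2 + 14}}{14} - 3255} = \sqrt{7 \cdot \frac{1}{14} \sqrt{16} - 3255} = \sqrt{7 \cdot \frac{1}{14} \cdot 4 - 3255} = \sqrt{2 - 3255} = \sqrt{-3253} = i \sqrt{3253}$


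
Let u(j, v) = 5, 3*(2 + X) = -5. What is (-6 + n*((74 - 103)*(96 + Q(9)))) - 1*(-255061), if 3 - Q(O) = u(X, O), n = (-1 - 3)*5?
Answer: 309575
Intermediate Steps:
X = -11/3 (X = -2 + (⅓)*(-5) = -2 - 5/3 = -11/3 ≈ -3.6667)
n = -20 (n = -4*5 = -20)
Q(O) = -2 (Q(O) = 3 - 1*5 = 3 - 5 = -2)
(-6 + n*((74 - 103)*(96 + Q(9)))) - 1*(-255061) = (-6 - 20*(74 - 103)*(96 - 2)) - 1*(-255061) = (-6 - (-580)*94) + 255061 = (-6 - 20*(-2726)) + 255061 = (-6 + 54520) + 255061 = 54514 + 255061 = 309575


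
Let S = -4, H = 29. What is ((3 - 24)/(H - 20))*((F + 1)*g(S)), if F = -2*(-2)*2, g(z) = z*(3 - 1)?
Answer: 168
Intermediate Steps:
g(z) = 2*z (g(z) = z*2 = 2*z)
F = 8 (F = 4*2 = 8)
((3 - 24)/(H - 20))*((F + 1)*g(S)) = ((3 - 24)/(29 - 20))*((8 + 1)*(2*(-4))) = (-21/9)*(9*(-8)) = -21*⅑*(-72) = -7/3*(-72) = 168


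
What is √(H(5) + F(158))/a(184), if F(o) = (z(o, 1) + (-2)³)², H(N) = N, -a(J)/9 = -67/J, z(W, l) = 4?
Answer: 184*√21/603 ≈ 1.3983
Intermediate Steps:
a(J) = 603/J (a(J) = -(-603)/J = 603/J)
F(o) = 16 (F(o) = (4 + (-2)³)² = (4 - 8)² = (-4)² = 16)
√(H(5) + F(158))/a(184) = √(5 + 16)/((603/184)) = √21/((603*(1/184))) = √21/(603/184) = √21*(184/603) = 184*√21/603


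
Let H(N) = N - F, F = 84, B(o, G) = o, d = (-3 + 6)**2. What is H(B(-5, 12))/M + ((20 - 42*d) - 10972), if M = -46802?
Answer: -530266571/46802 ≈ -11330.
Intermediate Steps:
d = 9 (d = 3**2 = 9)
H(N) = -84 + N (H(N) = N - 1*84 = N - 84 = -84 + N)
H(B(-5, 12))/M + ((20 - 42*d) - 10972) = (-84 - 5)/(-46802) + ((20 - 42*9) - 10972) = -89*(-1/46802) + ((20 - 378) - 10972) = 89/46802 + (-358 - 10972) = 89/46802 - 11330 = -530266571/46802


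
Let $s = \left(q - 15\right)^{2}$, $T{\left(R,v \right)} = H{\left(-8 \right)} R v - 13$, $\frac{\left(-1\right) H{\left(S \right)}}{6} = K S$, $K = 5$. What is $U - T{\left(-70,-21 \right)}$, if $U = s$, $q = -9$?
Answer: $-352211$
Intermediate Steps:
$H{\left(S \right)} = - 30 S$ ($H{\left(S \right)} = - 6 \cdot 5 S = - 30 S$)
$T{\left(R,v \right)} = -13 + 240 R v$ ($T{\left(R,v \right)} = \left(-30\right) \left(-8\right) R v - 13 = 240 R v - 13 = -13 + 240 R v$)
$s = 576$ ($s = \left(-9 - 15\right)^{2} = \left(-24\right)^{2} = 576$)
$U = 576$
$U - T{\left(-70,-21 \right)} = 576 - \left(-13 + 240 \left(-70\right) \left(-21\right)\right) = 576 - \left(-13 + 352800\right) = 576 - 352787 = -352211$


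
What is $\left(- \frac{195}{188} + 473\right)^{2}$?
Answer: $\frac{7872835441}{35344} \approx 2.2275 \cdot 10^{5}$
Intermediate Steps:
$\left(- \frac{195}{188} + 473\right)^{2} = \left(\frac{88729}{188}\right)^{2} = \frac{7872835441}{35344}$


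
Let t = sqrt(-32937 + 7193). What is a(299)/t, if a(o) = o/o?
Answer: -I*sqrt(1609)/6436 ≈ -0.0062325*I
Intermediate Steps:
a(o) = 1
t = 4*I*sqrt(1609) (t = sqrt(-25744) = 4*I*sqrt(1609) ≈ 160.45*I)
a(299)/t = 1/(4*I*sqrt(1609)) = 1*(-I*sqrt(1609)/6436) = -I*sqrt(1609)/6436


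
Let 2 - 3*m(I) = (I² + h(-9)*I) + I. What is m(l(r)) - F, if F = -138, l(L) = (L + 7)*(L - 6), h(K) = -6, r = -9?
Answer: -334/3 ≈ -111.33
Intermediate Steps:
l(L) = (-6 + L)*(7 + L) (l(L) = (7 + L)*(-6 + L) = (-6 + L)*(7 + L))
m(I) = ⅔ - I²/3 + 5*I/3 (m(I) = ⅔ - ((I² - 6*I) + I)/3 = ⅔ - (I² - 5*I)/3 = ⅔ + (-I²/3 + 5*I/3) = ⅔ - I²/3 + 5*I/3)
m(l(r)) - F = (⅔ - (-42 - 9 + (-9)²)²/3 + 5*(-42 - 9 + (-9)²)/3) - 1*(-138) = (⅔ - (-42 - 9 + 81)²/3 + 5*(-42 - 9 + 81)/3) + 138 = (⅔ - ⅓*30² + (5/3)*30) + 138 = (⅔ - ⅓*900 + 50) + 138 = (⅔ - 300 + 50) + 138 = -748/3 + 138 = -334/3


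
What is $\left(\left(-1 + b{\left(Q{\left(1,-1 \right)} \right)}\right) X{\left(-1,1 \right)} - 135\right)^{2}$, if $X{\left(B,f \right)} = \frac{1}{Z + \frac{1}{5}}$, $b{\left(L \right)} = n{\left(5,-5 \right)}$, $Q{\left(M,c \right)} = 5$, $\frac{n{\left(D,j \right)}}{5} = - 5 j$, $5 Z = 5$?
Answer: $\frac{9025}{9} \approx 1002.8$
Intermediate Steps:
$Z = 1$ ($Z = \frac{1}{5} \cdot 5 = 1$)
$n{\left(D,j \right)} = - 25 j$ ($n{\left(D,j \right)} = 5 \left(- 5 j\right) = - 25 j$)
$b{\left(L \right)} = 125$ ($b{\left(L \right)} = \left(-25\right) \left(-5\right) = 125$)
$X{\left(B,f \right)} = \frac{5}{6}$ ($X{\left(B,f \right)} = \frac{1}{1 + \frac{1}{5}} = \frac{1}{\frac{6}{5}} = \frac{5}{6}$)
$\left(\left(-1 + b{\left(Q{\left(1,-1 \right)} \right)}\right) X{\left(-1,1 \right)} - 135\right)^{2} = \left(\left(-1 + 125\right) \frac{5}{6} - 135\right)^{2} = \left(124 \cdot \frac{5}{6} - 135\right)^{2} = \left(\frac{310}{3} - 135\right)^{2} = \left(- \frac{95}{3}\right)^{2} = \frac{9025}{9}$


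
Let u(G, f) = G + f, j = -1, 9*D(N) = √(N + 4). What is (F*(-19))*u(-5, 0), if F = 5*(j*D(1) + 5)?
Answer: 2375 - 475*√5/9 ≈ 2257.0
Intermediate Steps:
D(N) = √(4 + N)/9 (D(N) = √(N + 4)/9 = √(4 + N)/9)
F = 25 - 5*√5/9 (F = 5*(-√(4 + 1)/9 + 5) = 5*(-√5/9 + 5) = 5*(5 - √5/9) = 25 - 5*√5/9 ≈ 23.758)
(F*(-19))*u(-5, 0) = ((25 - 5*√5/9)*(-19))*(-5 + 0) = (-475 + 95*√5/9)*(-5) = 2375 - 475*√5/9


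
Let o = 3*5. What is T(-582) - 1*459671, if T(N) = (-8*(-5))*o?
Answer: -459071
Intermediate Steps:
o = 15
T(N) = 600 (T(N) = -8*(-5)*15 = 40*15 = 600)
T(-582) - 1*459671 = 600 - 1*459671 = 600 - 459671 = -459071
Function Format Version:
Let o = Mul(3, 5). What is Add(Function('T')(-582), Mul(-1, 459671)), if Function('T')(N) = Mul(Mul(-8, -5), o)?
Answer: -459071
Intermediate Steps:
o = 15
Function('T')(N) = 600 (Function('T')(N) = Mul(Mul(-8, -5), 15) = Mul(40, 15) = 600)
Add(Function('T')(-582), Mul(-1, 459671)) = Add(600, Mul(-1, 459671)) = Add(600, -459671) = -459071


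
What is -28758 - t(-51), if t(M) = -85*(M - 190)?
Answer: -49243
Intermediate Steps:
t(M) = 16150 - 85*M (t(M) = -85*(-190 + M) = 16150 - 85*M)
-28758 - t(-51) = -28758 - (16150 - 85*(-51)) = -28758 - (16150 + 4335) = -28758 - 1*20485 = -28758 - 20485 = -49243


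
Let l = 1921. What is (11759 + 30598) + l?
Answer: 44278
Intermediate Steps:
(11759 + 30598) + l = (11759 + 30598) + 1921 = 42357 + 1921 = 44278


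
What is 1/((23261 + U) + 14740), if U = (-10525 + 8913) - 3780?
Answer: 1/32609 ≈ 3.0666e-5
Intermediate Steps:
U = -5392 (U = -1612 - 3780 = -5392)
1/((23261 + U) + 14740) = 1/((23261 - 5392) + 14740) = 1/(17869 + 14740) = 1/32609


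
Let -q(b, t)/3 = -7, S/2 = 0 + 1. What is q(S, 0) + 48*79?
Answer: 3813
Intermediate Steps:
S = 2 (S = 2*(0 + 1) = 2*1 = 2)
q(b, t) = 21 (q(b, t) = -3*(-7) = 21)
q(S, 0) + 48*79 = 21 + 48*79 = 21 + 3792 = 3813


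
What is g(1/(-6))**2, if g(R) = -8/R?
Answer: 2304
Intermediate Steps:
g(1/(-6))**2 = (-8/(1/(-6)))**2 = (-8/(1*(-1/6)))**2 = (-8/(-1/6))**2 = (-8*(-6))**2 = 48**2 = 2304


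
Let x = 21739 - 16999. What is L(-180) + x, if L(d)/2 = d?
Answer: 4380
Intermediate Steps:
L(d) = 2*d
x = 4740
L(-180) + x = 2*(-180) + 4740 = -360 + 4740 = 4380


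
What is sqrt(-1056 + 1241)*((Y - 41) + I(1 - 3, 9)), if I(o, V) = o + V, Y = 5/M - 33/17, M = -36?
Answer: -22081*sqrt(185)/612 ≈ -490.74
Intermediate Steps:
Y = -1273/612 (Y = 5/(-36) - 33/17 = 5*(-1/36) - 33*1/17 = -5/36 - 33/17 = -1273/612 ≈ -2.0801)
I(o, V) = V + o
sqrt(-1056 + 1241)*((Y - 41) + I(1 - 3, 9)) = sqrt(-1056 + 1241)*((-1273/612 - 41) + (9 + (1 - 3))) = sqrt(185)*(-26365/612 + (9 - 2)) = sqrt(185)*(-26365/612 + 7) = sqrt(185)*(-22081/612) = -22081*sqrt(185)/612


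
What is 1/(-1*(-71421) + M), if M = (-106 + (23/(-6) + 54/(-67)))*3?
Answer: 134/9525937 ≈ 1.4067e-5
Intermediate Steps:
M = -44477/134 (M = (-106 + (23*(-⅙) + 54*(-1/67)))*3 = (-106 + (-23/6 - 54/67))*3 = (-106 - 1865/402)*3 = -44477/402*3 = -44477/134 ≈ -331.92)
1/(-1*(-71421) + M) = 1/(-1*(-71421) - 44477/134) = 1/(71421 - 44477/134) = 1/(9525937/134) = 134/9525937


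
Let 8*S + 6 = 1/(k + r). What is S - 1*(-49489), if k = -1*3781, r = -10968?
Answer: 5839217593/117992 ≈ 49488.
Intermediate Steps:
k = -3781
S = -88495/117992 (S = -¾ + 1/(8*(-3781 - 10968)) = -¾ + (⅛)/(-14749) = -¾ + (⅛)*(-1/14749) = -¾ - 1/117992 = -88495/117992 ≈ -0.75001)
S - 1*(-49489) = -88495/117992 - 1*(-49489) = -88495/117992 + 49489 = 5839217593/117992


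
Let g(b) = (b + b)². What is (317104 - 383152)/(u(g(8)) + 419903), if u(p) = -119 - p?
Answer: -8256/52441 ≈ -0.15743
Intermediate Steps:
g(b) = 4*b² (g(b) = (2*b)² = 4*b²)
(317104 - 383152)/(u(g(8)) + 419903) = (317104 - 383152)/((-119 - 4*8²) + 419903) = -66048/((-119 - 4*64) + 419903) = -66048/((-119 - 1*256) + 419903) = -66048/((-119 - 256) + 419903) = -66048/(-375 + 419903) = -66048/419528 = -66048*1/419528 = -8256/52441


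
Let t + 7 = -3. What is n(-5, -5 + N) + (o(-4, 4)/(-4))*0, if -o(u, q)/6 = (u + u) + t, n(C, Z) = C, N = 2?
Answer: -5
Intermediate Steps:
t = -10 (t = -7 - 3 = -10)
o(u, q) = 60 - 12*u (o(u, q) = -6*((u + u) - 10) = -6*(2*u - 10) = -6*(-10 + 2*u) = 60 - 12*u)
n(-5, -5 + N) + (o(-4, 4)/(-4))*0 = -5 + ((60 - 12*(-4))/(-4))*0 = -5 + ((60 + 48)*(-¼))*0 = -5 + (108*(-¼))*0 = -5 - 27*0 = -5 + 0 = -5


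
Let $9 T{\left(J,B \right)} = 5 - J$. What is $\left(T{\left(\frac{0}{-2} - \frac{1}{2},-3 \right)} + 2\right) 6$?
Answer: $\frac{47}{3} \approx 15.667$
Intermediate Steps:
$T{\left(J,B \right)} = \frac{5}{9} - \frac{J}{9}$ ($T{\left(J,B \right)} = \frac{5 - J}{9} = \frac{5}{9} - \frac{J}{9}$)
$\left(T{\left(\frac{0}{-2} - \frac{1}{2},-3 \right)} + 2\right) 6 = \left(\left(\frac{5}{9} - \frac{\frac{0}{-2} - \frac{1}{2}}{9}\right) + 2\right) 6 = \left(\left(\frac{5}{9} - \frac{0 \left(- \frac{1}{2}\right) - \frac{1}{2}}{9}\right) + 2\right) 6 = \left(\left(\frac{5}{9} - \frac{0 - \frac{1}{2}}{9}\right) + 2\right) 6 = \left(\left(\frac{5}{9} - - \frac{1}{18}\right) + 2\right) 6 = \left(\left(\frac{5}{9} + \frac{1}{18}\right) + 2\right) 6 = \left(\frac{11}{18} + 2\right) 6 = \frac{47}{18} \cdot 6 = \frac{47}{3}$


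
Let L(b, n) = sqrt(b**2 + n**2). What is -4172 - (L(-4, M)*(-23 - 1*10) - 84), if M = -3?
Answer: -3923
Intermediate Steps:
-4172 - (L(-4, M)*(-23 - 1*10) - 84) = -4172 - (sqrt((-4)**2 + (-3)**2)*(-23 - 1*10) - 84) = -4172 - (sqrt(16 + 9)*(-23 - 10) - 84) = -4172 - (sqrt(25)*(-33) - 84) = -4172 - (5*(-33) - 84) = -4172 - (-165 - 84) = -4172 - 1*(-249) = -4172 + 249 = -3923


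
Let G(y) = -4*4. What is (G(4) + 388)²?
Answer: 138384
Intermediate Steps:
G(y) = -16
(G(4) + 388)² = (-16 + 388)² = 372² = 138384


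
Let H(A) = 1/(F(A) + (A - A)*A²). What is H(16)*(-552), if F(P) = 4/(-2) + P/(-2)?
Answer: 276/5 ≈ 55.200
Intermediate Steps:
F(P) = -2 - P/2 (F(P) = 4*(-½) + P*(-½) = -2 - P/2)
H(A) = 1/(-2 - A/2) (H(A) = 1/((-2 - A/2) + (A - A)*A²) = 1/((-2 - A/2) + 0*A²) = 1/((-2 - A/2) + 0) = 1/(-2 - A/2))
H(16)*(-552) = -2/(4 + 16)*(-552) = -2/20*(-552) = -2*1/20*(-552) = -⅒*(-552) = 276/5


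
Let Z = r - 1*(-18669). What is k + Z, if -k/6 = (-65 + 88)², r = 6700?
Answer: 22195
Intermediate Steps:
k = -3174 (k = -6*(-65 + 88)² = -6*23² = -6*529 = -3174)
Z = 25369 (Z = 6700 - 1*(-18669) = 6700 + 18669 = 25369)
k + Z = -3174 + 25369 = 22195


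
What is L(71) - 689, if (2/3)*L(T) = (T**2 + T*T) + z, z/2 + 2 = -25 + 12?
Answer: 14389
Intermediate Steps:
z = -30 (z = -4 + 2*(-25 + 12) = -4 + 2*(-13) = -4 - 26 = -30)
L(T) = -45 + 3*T**2 (L(T) = 3*((T**2 + T*T) - 30)/2 = 3*((T**2 + T**2) - 30)/2 = 3*(2*T**2 - 30)/2 = 3*(-30 + 2*T**2)/2 = -45 + 3*T**2)
L(71) - 689 = (-45 + 3*71**2) - 689 = (-45 + 3*5041) - 689 = (-45 + 15123) - 689 = 15078 - 689 = 14389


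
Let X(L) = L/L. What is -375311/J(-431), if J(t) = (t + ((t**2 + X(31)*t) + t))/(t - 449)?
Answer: 82568420/46117 ≈ 1790.4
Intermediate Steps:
X(L) = 1
J(t) = (t**2 + 3*t)/(-449 + t) (J(t) = (t + ((t**2 + 1*t) + t))/(t - 449) = (t + ((t**2 + t) + t))/(-449 + t) = (t + ((t + t**2) + t))/(-449 + t) = (t + (t**2 + 2*t))/(-449 + t) = (t**2 + 3*t)/(-449 + t))
-375311/J(-431) = -375311*(-(-449 - 431)/(431*(3 - 431))) = -375311/((-431*(-428)/(-880))) = -375311/((-431*(-1/880)*(-428))) = -375311/(-46117/220) = -375311*(-220/46117) = 82568420/46117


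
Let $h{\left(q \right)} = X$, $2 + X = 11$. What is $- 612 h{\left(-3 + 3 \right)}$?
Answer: $-5508$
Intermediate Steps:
$X = 9$ ($X = -2 + 11 = 9$)
$h{\left(q \right)} = 9$
$- 612 h{\left(-3 + 3 \right)} = \left(-612\right) 9 = -5508$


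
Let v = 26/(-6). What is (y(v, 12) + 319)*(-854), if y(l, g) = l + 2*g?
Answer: -867664/3 ≈ -2.8922e+5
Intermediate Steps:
v = -13/3 (v = 26*(-1/6) = -13/3 ≈ -4.3333)
(y(v, 12) + 319)*(-854) = ((-13/3 + 2*12) + 319)*(-854) = ((-13/3 + 24) + 319)*(-854) = (59/3 + 319)*(-854) = (1016/3)*(-854) = -867664/3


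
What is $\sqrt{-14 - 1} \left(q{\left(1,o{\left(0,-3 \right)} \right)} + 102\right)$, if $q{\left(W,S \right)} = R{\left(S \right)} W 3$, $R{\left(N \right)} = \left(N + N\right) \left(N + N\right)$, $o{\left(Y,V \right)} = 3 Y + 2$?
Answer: $150 i \sqrt{15} \approx 580.95 i$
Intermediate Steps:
$o{\left(Y,V \right)} = 2 + 3 Y$
$R{\left(N \right)} = 4 N^{2}$ ($R{\left(N \right)} = 2 N 2 N = 4 N^{2}$)
$q{\left(W,S \right)} = 12 W S^{2}$ ($q{\left(W,S \right)} = 4 S^{2} W 3 = 4 W S^{2} \cdot 3 = 12 W S^{2}$)
$\sqrt{-14 - 1} \left(q{\left(1,o{\left(0,-3 \right)} \right)} + 102\right) = \sqrt{-14 - 1} \left(12 \cdot 1 \left(2 + 3 \cdot 0\right)^{2} + 102\right) = \sqrt{-15} \left(12 \cdot 1 \left(2 + 0\right)^{2} + 102\right) = i \sqrt{15} \left(12 \cdot 1 \cdot 2^{2} + 102\right) = i \sqrt{15} \left(12 \cdot 1 \cdot 4 + 102\right) = i \sqrt{15} \left(48 + 102\right) = i \sqrt{15} \cdot 150 = 150 i \sqrt{15}$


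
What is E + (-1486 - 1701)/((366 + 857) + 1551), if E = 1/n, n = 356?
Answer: -565899/493772 ≈ -1.1461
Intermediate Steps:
E = 1/356 ≈ 0.0028090
E + (-1486 - 1701)/((366 + 857) + 1551) = 1/356 + (-1486 - 1701)/((366 + 857) + 1551) = 1/356 - 3187/(1223 + 1551) = 1/356 - 3187/2774 = -565899/493772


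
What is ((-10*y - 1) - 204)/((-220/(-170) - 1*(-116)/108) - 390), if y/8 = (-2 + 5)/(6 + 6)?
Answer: 103275/177923 ≈ 0.58045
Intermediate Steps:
y = 2 (y = 8*((-2 + 5)/(6 + 6)) = 8*(3/12) = 8*(3*(1/12)) = 8*(1/4) = 2)
((-10*y - 1) - 204)/((-220/(-170) - 1*(-116)/108) - 390) = ((-10*2 - 1) - 204)/((-220/(-170) - 1*(-116)/108) - 390) = ((-20 - 1) - 204)/((-220*(-1/170) + 116*(1/108)) - 390) = (-21 - 204)/((22/17 + 29/27) - 390) = -225/(1087/459 - 390) = -225/(-177923/459) = -225*(-459/177923) = 103275/177923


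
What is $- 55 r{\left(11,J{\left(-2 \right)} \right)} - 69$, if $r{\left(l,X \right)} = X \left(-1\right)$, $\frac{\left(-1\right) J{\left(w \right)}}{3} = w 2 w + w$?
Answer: $-1059$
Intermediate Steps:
$J{\left(w \right)} = - 6 w^{2} - 3 w$ ($J{\left(w \right)} = - 3 \left(w 2 w + w\right) = - 3 \left(2 w w + w\right) = - 3 \left(2 w^{2} + w\right) = - 3 \left(w + 2 w^{2}\right) = - 6 w^{2} - 3 w$)
$r{\left(l,X \right)} = - X$
$- 55 r{\left(11,J{\left(-2 \right)} \right)} - 69 = - 55 \left(- \left(-3\right) \left(-2\right) \left(1 + 2 \left(-2\right)\right)\right) - 69 = - 55 \left(- \left(-3\right) \left(-2\right) \left(1 - 4\right)\right) - 69 = - 55 \left(- \left(-3\right) \left(-2\right) \left(-3\right)\right) - 69 = - 55 \left(\left(-1\right) \left(-18\right)\right) - 69 = \left(-55\right) 18 - 69 = -990 - 69 = -1059$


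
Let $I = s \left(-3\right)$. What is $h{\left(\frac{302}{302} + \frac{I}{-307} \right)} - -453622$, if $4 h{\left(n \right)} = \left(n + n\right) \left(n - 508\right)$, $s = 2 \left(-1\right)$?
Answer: $\frac{85459987601}{188498} \approx 4.5337 \cdot 10^{5}$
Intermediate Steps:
$s = -2$
$I = 6$ ($I = \left(-2\right) \left(-3\right) = 6$)
$h{\left(n \right)} = \frac{n \left(-508 + n\right)}{2}$ ($h{\left(n \right)} = \frac{\left(n + n\right) \left(n - 508\right)}{4} = \frac{2 n \left(-508 + n\right)}{4} = \frac{n \left(-508 + n\right)}{2}$)
$h{\left(\frac{302}{302} + \frac{I}{-307} \right)} - -453622 = \frac{\left(\frac{302}{302} + \frac{6}{-307}\right) \left(-508 + \left(\frac{302}{302} + \frac{6}{-307}\right)\right)}{2} - -453622 = \frac{\left(302 \cdot \frac{1}{302} + 6 \left(- \frac{1}{307}\right)\right) \left(-508 + \left(302 \cdot \frac{1}{302} + 6 \left(- \frac{1}{307}\right)\right)\right)}{2} + 453622 = \frac{\left(1 - \frac{6}{307}\right) \left(-508 + \left(1 - \frac{6}{307}\right)\right)}{2} + 453622 = \frac{1}{2} \cdot \frac{301}{307} \left(-508 + \frac{301}{307}\right) + 453622 = \frac{1}{2} \cdot \frac{301}{307} \left(- \frac{155655}{307}\right) + 453622 = - \frac{46852155}{188498} + 453622 = \frac{85459987601}{188498}$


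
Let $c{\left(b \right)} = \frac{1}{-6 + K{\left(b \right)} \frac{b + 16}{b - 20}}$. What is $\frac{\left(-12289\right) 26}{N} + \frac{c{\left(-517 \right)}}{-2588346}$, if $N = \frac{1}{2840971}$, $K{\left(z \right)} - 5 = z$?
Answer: $- \frac{203416685031522618982693}{224093819988} \approx -9.0773 \cdot 10^{11}$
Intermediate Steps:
$K{\left(z \right)} = 5 + z$
$N = \frac{1}{2840971} \approx 3.5199 \cdot 10^{-7}$
$c{\left(b \right)} = \frac{1}{-6 + \frac{\left(5 + b\right) \left(16 + b\right)}{-20 + b}}$ ($c{\left(b \right)} = \frac{1}{-6 + \left(5 + b\right) \frac{b + 16}{b - 20}} = \frac{1}{-6 + \left(5 + b\right) \frac{16 + b}{-20 + b}} = \frac{1}{-6 + \frac{\left(5 + b\right) \left(16 + b\right)}{-20 + b}}$)
$\frac{\left(-12289\right) 26}{N} + \frac{c{\left(-517 \right)}}{-2588346} = \left(-12289\right) 26 \frac{1}{\frac{1}{2840971}} + \frac{\frac{1}{200 + \left(-517\right)^{2} + 15 \left(-517\right)} \left(-20 - 517\right)}{-2588346} = \left(-319514\right) 2840971 + \frac{1}{200 + 267289 - 7755} \left(-537\right) \left(- \frac{1}{2588346}\right) = -907730008094 + \frac{1}{259734} \left(-537\right) \left(- \frac{1}{2588346}\right) = -907730008094 - - \frac{179}{224093819988} = -907730008094 + \frac{179}{224093819988} = - \frac{203416685031522618982693}{224093819988}$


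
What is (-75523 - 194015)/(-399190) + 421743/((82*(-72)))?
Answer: -27794039303/392802960 ≈ -70.758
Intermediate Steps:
(-75523 - 194015)/(-399190) + 421743/((82*(-72))) = -269538*(-1/399190) + 421743/(-5904) = 134769/199595 + 421743*(-1/5904) = 134769/199595 - 140581/1968 = -27794039303/392802960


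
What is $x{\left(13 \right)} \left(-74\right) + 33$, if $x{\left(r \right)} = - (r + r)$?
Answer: $1957$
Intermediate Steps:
$x{\left(r \right)} = - 2 r$
$x{\left(13 \right)} \left(-74\right) + 33 = \left(-2\right) 13 \left(-74\right) + 33 = \left(-26\right) \left(-74\right) + 33 = 1924 + 33 = 1957$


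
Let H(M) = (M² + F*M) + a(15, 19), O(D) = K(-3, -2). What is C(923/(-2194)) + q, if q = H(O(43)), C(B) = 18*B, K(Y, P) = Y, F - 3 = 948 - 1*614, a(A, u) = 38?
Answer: -1065815/1097 ≈ -971.57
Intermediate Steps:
F = 337 (F = 3 + (948 - 1*614) = 3 + (948 - 614) = 3 + 334 = 337)
O(D) = -3
H(M) = 38 + M² + 337*M (H(M) = (M² + 337*M) + 38 = 38 + M² + 337*M)
q = -964 (q = 38 + (-3)² + 337*(-3) = 38 + 9 - 1011 = -964)
C(923/(-2194)) + q = 18*(923/(-2194)) - 964 = 18*(923*(-1/2194)) - 964 = 18*(-923/2194) - 964 = -8307/1097 - 964 = -1065815/1097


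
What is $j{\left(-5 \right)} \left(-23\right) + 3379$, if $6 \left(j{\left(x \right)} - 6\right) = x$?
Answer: $\frac{19561}{6} \approx 3260.2$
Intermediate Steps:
$j{\left(x \right)} = 6 + \frac{x}{6}$
$j{\left(-5 \right)} \left(-23\right) + 3379 = \left(6 + \frac{1}{6} \left(-5\right)\right) \left(-23\right) + 3379 = \left(6 - \frac{5}{6}\right) \left(-23\right) + 3379 = \frac{31}{6} \left(-23\right) + 3379 = - \frac{713}{6} + 3379 = \frac{19561}{6}$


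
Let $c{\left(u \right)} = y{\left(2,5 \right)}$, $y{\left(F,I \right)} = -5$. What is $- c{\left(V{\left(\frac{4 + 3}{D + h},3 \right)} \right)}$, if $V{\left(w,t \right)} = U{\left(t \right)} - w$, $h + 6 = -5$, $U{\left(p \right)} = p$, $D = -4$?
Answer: $5$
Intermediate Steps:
$h = -11$ ($h = -6 - 5 = -11$)
$V{\left(w,t \right)} = t - w$
$c{\left(u \right)} = -5$
$- c{\left(V{\left(\frac{4 + 3}{D + h},3 \right)} \right)} = \left(-1\right) \left(-5\right) = 5$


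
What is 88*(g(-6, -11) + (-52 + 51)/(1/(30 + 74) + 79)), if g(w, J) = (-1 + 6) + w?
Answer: -66568/747 ≈ -89.114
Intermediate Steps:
g(w, J) = 5 + w
88*(g(-6, -11) + (-52 + 51)/(1/(30 + 74) + 79)) = 88*((5 - 6) + (-52 + 51)/(1/(30 + 74) + 79)) = 88*(-1 - 1/(1/104 + 79)) = 88*(-1 - 1/8217/104) = 88*(-1 - 1*104/8217) = 88*(-1 - 104/8217) = 88*(-8321/8217) = -66568/747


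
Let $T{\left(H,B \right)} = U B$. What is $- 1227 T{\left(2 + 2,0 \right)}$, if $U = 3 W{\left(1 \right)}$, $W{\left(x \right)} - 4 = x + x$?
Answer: $0$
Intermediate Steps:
$W{\left(x \right)} = 4 + 2 x$ ($W{\left(x \right)} = 4 + \left(x + x\right) = 4 + 2 x$)
$U = 18$ ($U = 3 \left(4 + 2 \cdot 1\right) = 3 \left(4 + 2\right) = 3 \cdot 6 = 18$)
$T{\left(H,B \right)} = 18 B$
$- 1227 T{\left(2 + 2,0 \right)} = - 1227 \cdot 18 \cdot 0 = \left(-1227\right) 0 = 0$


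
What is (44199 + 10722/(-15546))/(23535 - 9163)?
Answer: 57258911/18618926 ≈ 3.0753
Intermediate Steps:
(44199 + 10722/(-15546))/(23535 - 9163) = (44199 + 10722*(-1/15546))/14372 = (44199 - 1787/2591)*(1/14372) = (114517822/2591)*(1/14372) = 57258911/18618926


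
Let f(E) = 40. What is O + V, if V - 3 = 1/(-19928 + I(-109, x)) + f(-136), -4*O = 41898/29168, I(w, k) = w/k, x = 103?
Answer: 5106065776199/119745898848 ≈ 42.641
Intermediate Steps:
O = -20949/58336 (O = -20949/(2*29168) = -1/4*20949/14584 = -20949/58336 ≈ -0.35911)
V = 88265696/2052693 (V = 3 + (1/(-19928 - 109/103) + 40) = 3 + (1/(-2052693/103) + 40) = 3 + (-103/2052693 + 40) = 3 + 82107617/2052693 = 88265696/2052693 ≈ 43.000)
O + V = -20949/58336 + 88265696/2052693 = 5106065776199/119745898848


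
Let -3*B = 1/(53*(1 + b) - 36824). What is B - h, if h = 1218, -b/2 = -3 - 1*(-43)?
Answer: -149854193/123033 ≈ -1218.0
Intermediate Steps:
b = -80 (b = -2*(-3 - 1*(-43)) = -2*(-3 + 43) = -2*40 = -80)
B = 1/123033 (B = -1/(3*(53*(1 - 80) - 36824)) = -1/(3*(53*(-79) - 36824)) = -1/(3*(-4187 - 36824)) = -1/3/(-41011) = -1/3*(-1/41011) = 1/123033 ≈ 8.1279e-6)
B - h = 1/123033 - 1*1218 = 1/123033 - 1218 = -149854193/123033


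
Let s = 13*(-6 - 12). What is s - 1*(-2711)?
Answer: 2477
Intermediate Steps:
s = -234 (s = 13*(-18) = -234)
s - 1*(-2711) = -234 - 1*(-2711) = -234 + 2711 = 2477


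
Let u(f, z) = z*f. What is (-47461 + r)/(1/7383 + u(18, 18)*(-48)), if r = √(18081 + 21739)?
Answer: 350404563/114820415 - 14766*√9955/114820415 ≈ 3.0389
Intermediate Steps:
u(f, z) = f*z
r = 2*√9955 (r = √39820 = 2*√9955 ≈ 199.55)
(-47461 + r)/(1/7383 + u(18, 18)*(-48)) = (-47461 + 2*√9955)/(1/7383 + (18*18)*(-48)) = (-47461 + 2*√9955)/(1/7383 + 324*(-48)) = (-47461 + 2*√9955)/(1/7383 - 15552) = (-47461 + 2*√9955)/(-114820415/7383) = (-47461 + 2*√9955)*(-7383/114820415) = 350404563/114820415 - 14766*√9955/114820415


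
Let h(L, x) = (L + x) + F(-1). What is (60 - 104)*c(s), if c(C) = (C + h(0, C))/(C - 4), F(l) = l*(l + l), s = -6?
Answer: -44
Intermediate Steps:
F(l) = 2*l² (F(l) = l*(2*l) = 2*l²)
h(L, x) = 2 + L + x (h(L, x) = (L + x) + 2*(-1)² = (L + x) + 2*1 = (L + x) + 2 = 2 + L + x)
c(C) = (2 + 2*C)/(-4 + C) (c(C) = (C + (2 + 0 + C))/(C - 4) = (C + (2 + C))/(-4 + C) = (2 + 2*C)/(-4 + C))
(60 - 104)*c(s) = (60 - 104)*(2*(1 - 6)/(-4 - 6)) = -88*(-5)/(-10) = -88*(-1)*(-5)/10 = -44*1 = -44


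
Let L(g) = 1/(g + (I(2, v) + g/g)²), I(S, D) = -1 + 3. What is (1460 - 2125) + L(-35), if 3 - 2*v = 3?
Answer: -17291/26 ≈ -665.04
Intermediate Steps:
v = 0 (v = 3/2 - ½*3 = 3/2 - 3/2 = 0)
I(S, D) = 2
L(g) = 1/(9 + g) (L(g) = 1/(g + (2 + g/g)²) = 1/(g + (2 + 1)²) = 1/(g + 3²) = 1/(g + 9) = 1/(9 + g))
(1460 - 2125) + L(-35) = (1460 - 2125) + 1/(9 - 35) = -665 + 1/(-26) = -665 - 1/26 = -17291/26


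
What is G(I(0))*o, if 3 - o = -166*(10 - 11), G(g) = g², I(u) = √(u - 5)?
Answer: 815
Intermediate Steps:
I(u) = √(-5 + u)
o = -163 (o = 3 - (-166)*(10 - 11) = 3 - (-166)*(-1) = 3 - 1*166 = 3 - 166 = -163)
G(I(0))*o = (√(-5 + 0))²*(-163) = (√(-5))²*(-163) = (I*√5)²*(-163) = -5*(-163) = 815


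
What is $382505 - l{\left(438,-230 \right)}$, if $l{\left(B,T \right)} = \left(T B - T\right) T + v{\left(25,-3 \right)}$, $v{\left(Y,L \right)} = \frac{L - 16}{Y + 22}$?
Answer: $- \frac{1068535346}{47} \approx -2.2735 \cdot 10^{7}$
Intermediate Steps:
$v{\left(Y,L \right)} = \frac{-16 + L}{22 + Y}$
$l{\left(B,T \right)} = - \frac{19}{47} + T \left(- T + B T\right)$ ($l{\left(B,T \right)} = \left(T B - T\right) T + \frac{-16 - 3}{22 + 25} = \left(B T - T\right) T + \frac{1}{47} \left(-19\right) = \left(- T + B T\right) T + \frac{1}{47} \left(-19\right) = T \left(- T + B T\right) - \frac{19}{47} = - \frac{19}{47} + T \left(- T + B T\right)$)
$382505 - l{\left(438,-230 \right)} = 382505 - \left(- \frac{19}{47} - \left(-230\right)^{2} + 438 \left(-230\right)^{2}\right) = 382505 - \left(- \frac{19}{47} - 52900 + 438 \cdot 52900\right) = 382505 - \left(- \frac{19}{47} - 52900 + 23170200\right) = 382505 - \frac{1086513081}{47} = - \frac{1068535346}{47}$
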